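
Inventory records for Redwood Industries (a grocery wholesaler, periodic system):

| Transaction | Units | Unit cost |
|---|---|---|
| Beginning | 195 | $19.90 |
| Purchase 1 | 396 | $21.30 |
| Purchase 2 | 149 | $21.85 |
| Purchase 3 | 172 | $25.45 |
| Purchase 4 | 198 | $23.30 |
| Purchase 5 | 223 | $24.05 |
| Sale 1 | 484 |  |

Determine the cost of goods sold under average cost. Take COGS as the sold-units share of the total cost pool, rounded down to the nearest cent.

Sale 1, sell 484: 484/1333 × $29,924.90 → $10,865.45
Ending inventory (cost pool remaining) = $19,059.45

COGS = $10,865.45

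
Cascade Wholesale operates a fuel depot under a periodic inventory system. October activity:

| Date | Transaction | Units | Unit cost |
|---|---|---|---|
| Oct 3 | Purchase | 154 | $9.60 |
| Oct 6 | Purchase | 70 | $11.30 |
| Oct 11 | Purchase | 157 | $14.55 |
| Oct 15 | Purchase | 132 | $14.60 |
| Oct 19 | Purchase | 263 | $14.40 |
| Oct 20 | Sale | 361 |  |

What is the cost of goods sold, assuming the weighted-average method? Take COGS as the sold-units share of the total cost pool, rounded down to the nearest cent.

Oct 20, sell 361: 361/776 × $10,268.15 → $4,776.80
Ending inventory (cost pool remaining) = $5,491.35

COGS = $4,776.80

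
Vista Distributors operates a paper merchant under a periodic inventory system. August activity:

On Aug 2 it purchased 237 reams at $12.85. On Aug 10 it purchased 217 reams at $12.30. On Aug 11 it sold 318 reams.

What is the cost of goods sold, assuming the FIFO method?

COGS = $4,041.75

Aug 11, 318 sold [FIFO — oldest first]: 237 @ $12.85 + 81 @ $12.30 = $4,041.75
Ending inventory: 136 @ $12.30 = $1,672.80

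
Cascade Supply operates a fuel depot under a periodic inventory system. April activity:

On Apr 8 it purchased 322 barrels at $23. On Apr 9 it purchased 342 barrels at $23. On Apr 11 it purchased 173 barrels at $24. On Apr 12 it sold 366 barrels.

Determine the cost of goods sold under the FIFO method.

Apr 12, 366 sold [FIFO — oldest first]: 322 @ $23 + 44 @ $23 = $8,418
Ending inventory: 298 @ $23 + 173 @ $24 = $11,006

COGS = $8,418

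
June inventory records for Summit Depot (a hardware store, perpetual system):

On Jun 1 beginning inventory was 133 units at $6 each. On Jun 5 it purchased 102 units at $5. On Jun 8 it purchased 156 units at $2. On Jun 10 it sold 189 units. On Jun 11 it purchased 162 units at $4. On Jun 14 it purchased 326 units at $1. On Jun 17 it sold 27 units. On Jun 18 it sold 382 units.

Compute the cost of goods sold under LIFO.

COGS = $1,135

Jun 10, 189 sold [LIFO — newest first]: 156 @ $2 + 33 @ $5 = $477
Jun 17, 27 sold [LIFO — newest first]: 27 @ $1 = $27
Jun 18, 382 sold [LIFO — newest first]: 299 @ $1 + 83 @ $4 = $631
Total COGS = $477 + $27 + $631 = $1,135
Ending inventory: 133 @ $6 + 69 @ $5 + 79 @ $4 = $1,459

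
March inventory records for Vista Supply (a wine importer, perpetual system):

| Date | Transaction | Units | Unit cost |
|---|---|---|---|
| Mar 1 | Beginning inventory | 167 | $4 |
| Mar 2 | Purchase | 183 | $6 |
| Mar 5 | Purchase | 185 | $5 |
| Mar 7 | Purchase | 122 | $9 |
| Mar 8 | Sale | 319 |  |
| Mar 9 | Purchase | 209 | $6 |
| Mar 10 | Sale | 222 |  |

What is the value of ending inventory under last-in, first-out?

Mar 8, 319 sold [LIFO — newest first]: 122 @ $9 + 185 @ $5 + 12 @ $6 = $2,095
Mar 10, 222 sold [LIFO — newest first]: 209 @ $6 + 13 @ $6 = $1,332
Total COGS = $2,095 + $1,332 = $3,427
Ending inventory: 167 @ $4 + 158 @ $6 = $1,616

Ending inventory = $1,616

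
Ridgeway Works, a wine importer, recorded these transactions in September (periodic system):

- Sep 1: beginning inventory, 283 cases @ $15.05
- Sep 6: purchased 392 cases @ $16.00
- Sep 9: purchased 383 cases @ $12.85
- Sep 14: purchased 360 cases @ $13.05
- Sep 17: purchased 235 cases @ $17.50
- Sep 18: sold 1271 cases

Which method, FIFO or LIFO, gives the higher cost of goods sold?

FIFO COGS: 283 @ $15.05 + 392 @ $16.00 + 383 @ $12.85 + 213 @ $13.05 = $18,232.35
LIFO COGS: 235 @ $17.50 + 360 @ $13.05 + 383 @ $12.85 + 293 @ $16.00 = $18,420.05

LIFO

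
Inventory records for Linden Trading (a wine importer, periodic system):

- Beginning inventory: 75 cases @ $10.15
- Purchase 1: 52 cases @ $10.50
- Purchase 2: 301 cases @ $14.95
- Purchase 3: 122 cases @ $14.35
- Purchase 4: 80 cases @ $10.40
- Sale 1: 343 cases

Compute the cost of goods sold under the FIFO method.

Sale 1 (343) [FIFO — oldest first]: 75 @ $10.15 + 52 @ $10.50 + 216 @ $14.95 = $4,536.45
Ending inventory: 85 @ $14.95 + 122 @ $14.35 + 80 @ $10.40 = $3,853.45
Check: goods available $8,389.90 = COGS $4,536.45 + ending $3,853.45

COGS = $4,536.45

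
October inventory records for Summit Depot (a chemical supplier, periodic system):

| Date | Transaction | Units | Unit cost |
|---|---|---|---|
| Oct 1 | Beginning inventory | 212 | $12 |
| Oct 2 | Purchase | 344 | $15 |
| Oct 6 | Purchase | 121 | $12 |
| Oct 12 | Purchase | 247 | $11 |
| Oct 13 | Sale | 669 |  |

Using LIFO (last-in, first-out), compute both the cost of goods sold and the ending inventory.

COGS = $8,684; ending inventory = $3,189

Oct 13, 669 sold [LIFO — newest first]: 247 @ $11 + 121 @ $12 + 301 @ $15 = $8,684
Ending inventory: 212 @ $12 + 43 @ $15 = $3,189
Check: goods available $11,873 = COGS $8,684 + ending $3,189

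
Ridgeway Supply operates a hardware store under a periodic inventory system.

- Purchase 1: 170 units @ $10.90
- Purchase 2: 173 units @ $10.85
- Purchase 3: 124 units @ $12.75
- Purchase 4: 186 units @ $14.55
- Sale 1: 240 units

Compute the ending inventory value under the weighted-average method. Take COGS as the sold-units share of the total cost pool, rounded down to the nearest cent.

Sale 1, sell 240: 240/653 × $8,017.35 → $2,946.65
Ending inventory (cost pool remaining) = $5,070.70

Ending inventory = $5,070.70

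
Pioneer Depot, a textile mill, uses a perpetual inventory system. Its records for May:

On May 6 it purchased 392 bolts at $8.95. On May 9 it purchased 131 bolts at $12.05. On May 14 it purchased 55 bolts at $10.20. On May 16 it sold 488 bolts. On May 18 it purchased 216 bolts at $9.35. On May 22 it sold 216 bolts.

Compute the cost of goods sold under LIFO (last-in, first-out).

COGS = $6,862.05

May 16, 488 sold [LIFO — newest first]: 55 @ $10.20 + 131 @ $12.05 + 302 @ $8.95 = $4,842.45
May 22, 216 sold [LIFO — newest first]: 216 @ $9.35 = $2,019.60
Total COGS = $4,842.45 + $2,019.60 = $6,862.05
Ending inventory: 90 @ $8.95 = $805.50
Check: goods available $7,667.55 = COGS $6,862.05 + ending $805.50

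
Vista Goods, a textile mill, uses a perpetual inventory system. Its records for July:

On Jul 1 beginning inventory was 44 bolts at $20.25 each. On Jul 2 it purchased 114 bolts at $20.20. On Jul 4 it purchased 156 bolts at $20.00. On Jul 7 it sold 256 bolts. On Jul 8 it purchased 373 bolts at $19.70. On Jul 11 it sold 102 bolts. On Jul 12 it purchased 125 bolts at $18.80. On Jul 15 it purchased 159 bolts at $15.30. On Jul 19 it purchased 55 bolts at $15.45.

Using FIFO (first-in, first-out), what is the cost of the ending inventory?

Ending inventory = $12,113.75

Jul 7, 256 sold [FIFO — oldest first]: 44 @ $20.25 + 114 @ $20.20 + 98 @ $20.00 = $5,153.80
Jul 11, 102 sold [FIFO — oldest first]: 58 @ $20.00 + 44 @ $19.70 = $2,026.80
Total COGS = $5,153.80 + $2,026.80 = $7,180.60
Ending inventory: 329 @ $19.70 + 125 @ $18.80 + 159 @ $15.30 + 55 @ $15.45 = $12,113.75
Check: goods available $19,294.35 = COGS $7,180.60 + ending $12,113.75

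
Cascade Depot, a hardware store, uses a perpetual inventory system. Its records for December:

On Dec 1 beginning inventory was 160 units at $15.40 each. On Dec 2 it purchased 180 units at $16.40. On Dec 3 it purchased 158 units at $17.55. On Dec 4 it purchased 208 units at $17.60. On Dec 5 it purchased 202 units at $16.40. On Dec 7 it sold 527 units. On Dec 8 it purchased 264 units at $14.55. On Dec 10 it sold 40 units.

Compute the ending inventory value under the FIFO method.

Dec 7, 527 sold [FIFO — oldest first]: 160 @ $15.40 + 180 @ $16.40 + 158 @ $17.55 + 29 @ $17.60 = $8,699.30
Dec 10, 40 sold [FIFO — oldest first]: 40 @ $17.60 = $704.00
Total COGS = $8,699.30 + $704.00 = $9,403.30
Ending inventory: 139 @ $17.60 + 202 @ $16.40 + 264 @ $14.55 = $9,600.40

Ending inventory = $9,600.40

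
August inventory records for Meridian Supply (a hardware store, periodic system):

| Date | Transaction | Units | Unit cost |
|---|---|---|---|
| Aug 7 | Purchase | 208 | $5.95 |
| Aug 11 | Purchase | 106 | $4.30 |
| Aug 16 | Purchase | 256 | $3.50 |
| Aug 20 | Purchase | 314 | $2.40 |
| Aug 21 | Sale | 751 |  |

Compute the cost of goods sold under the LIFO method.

COGS = $2,551.65

Aug 21, 751 sold [LIFO — newest first]: 314 @ $2.40 + 256 @ $3.50 + 106 @ $4.30 + 75 @ $5.95 = $2,551.65
Ending inventory: 133 @ $5.95 = $791.35
Check: goods available $3,343.00 = COGS $2,551.65 + ending $791.35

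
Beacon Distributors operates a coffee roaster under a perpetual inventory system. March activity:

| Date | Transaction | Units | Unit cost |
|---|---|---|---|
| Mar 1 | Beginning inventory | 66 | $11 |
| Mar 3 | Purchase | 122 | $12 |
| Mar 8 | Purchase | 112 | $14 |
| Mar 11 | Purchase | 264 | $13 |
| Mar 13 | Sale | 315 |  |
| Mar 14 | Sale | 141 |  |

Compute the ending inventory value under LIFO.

Mar 13, 315 sold [LIFO — newest first]: 264 @ $13 + 51 @ $14 = $4,146
Mar 14, 141 sold [LIFO — newest first]: 61 @ $14 + 80 @ $12 = $1,814
Total COGS = $4,146 + $1,814 = $5,960
Ending inventory: 66 @ $11 + 42 @ $12 = $1,230

Ending inventory = $1,230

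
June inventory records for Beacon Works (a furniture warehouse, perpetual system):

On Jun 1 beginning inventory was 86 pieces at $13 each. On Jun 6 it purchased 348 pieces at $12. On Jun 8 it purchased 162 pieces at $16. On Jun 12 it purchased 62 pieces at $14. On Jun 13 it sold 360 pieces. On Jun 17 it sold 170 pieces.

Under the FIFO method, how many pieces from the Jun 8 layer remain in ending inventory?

66

Jun 13, 360 sold [FIFO — oldest first]: 86 @ $13 + 274 @ $12 = $4,406
Jun 17, 170 sold [FIFO — oldest first]: 74 @ $12 + 96 @ $16 = $2,424
Total COGS = $4,406 + $2,424 = $6,830
Ending inventory: 66 @ $16 + 62 @ $14 = $1,924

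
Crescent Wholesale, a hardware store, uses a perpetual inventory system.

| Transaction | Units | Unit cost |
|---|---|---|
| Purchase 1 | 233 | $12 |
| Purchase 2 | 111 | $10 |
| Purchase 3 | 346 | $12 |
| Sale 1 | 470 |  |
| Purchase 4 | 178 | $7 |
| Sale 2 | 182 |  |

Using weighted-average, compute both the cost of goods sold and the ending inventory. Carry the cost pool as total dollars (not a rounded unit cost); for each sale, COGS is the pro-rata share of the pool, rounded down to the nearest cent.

After Purchase 1: 233 on hand, pool $2,796.00 (≈ $12.0000 each)
After Purchase 2: 344 on hand, pool $3,906.00 (≈ $11.3547 each)
After Purchase 3: 690 on hand, pool $8,058.00 (≈ $11.6783 each)
Sale 1, sell 470: 470/690 × $8,058.00 → $5,488.78
After Purchase 4: 398 on hand, pool $3,815.22 (≈ $9.5860 each)
Sale 2, sell 182: 182/398 × $3,815.22 → $1,744.64
Total COGS = $5,488.78 + $1,744.64 = $7,233.42
Ending inventory (cost pool remaining) = $2,070.58
Check: goods available $9,304.00 = COGS $7,233.42 + ending $2,070.58

COGS = $7,233.42; ending inventory = $2,070.58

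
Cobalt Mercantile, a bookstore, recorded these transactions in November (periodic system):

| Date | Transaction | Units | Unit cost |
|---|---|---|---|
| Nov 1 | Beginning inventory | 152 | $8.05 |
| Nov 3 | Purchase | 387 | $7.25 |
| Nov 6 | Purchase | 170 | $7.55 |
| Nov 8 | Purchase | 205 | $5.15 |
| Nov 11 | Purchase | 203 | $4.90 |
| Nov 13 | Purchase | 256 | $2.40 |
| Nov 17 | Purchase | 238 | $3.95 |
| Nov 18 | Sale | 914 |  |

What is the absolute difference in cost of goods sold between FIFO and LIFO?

$2,673.05

FIFO COGS: 152 @ $8.05 + 387 @ $7.25 + 170 @ $7.55 + 205 @ $5.15 = $6,368.60
LIFO COGS: 238 @ $3.95 + 256 @ $2.40 + 203 @ $4.90 + 205 @ $5.15 + 12 @ $7.55 = $3,695.55
Difference = |$6,368.60 − $3,695.55| = $2,673.05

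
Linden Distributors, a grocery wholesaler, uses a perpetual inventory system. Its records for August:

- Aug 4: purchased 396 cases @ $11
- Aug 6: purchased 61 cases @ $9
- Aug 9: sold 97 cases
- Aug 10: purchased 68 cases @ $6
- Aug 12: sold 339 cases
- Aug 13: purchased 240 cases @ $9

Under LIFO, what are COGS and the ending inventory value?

Aug 9, 97 sold [LIFO — newest first]: 61 @ $9 + 36 @ $11 = $945
Aug 12, 339 sold [LIFO — newest first]: 68 @ $6 + 271 @ $11 = $3,389
Total COGS = $945 + $3,389 = $4,334
Ending inventory: 89 @ $11 + 240 @ $9 = $3,139

COGS = $4,334; ending inventory = $3,139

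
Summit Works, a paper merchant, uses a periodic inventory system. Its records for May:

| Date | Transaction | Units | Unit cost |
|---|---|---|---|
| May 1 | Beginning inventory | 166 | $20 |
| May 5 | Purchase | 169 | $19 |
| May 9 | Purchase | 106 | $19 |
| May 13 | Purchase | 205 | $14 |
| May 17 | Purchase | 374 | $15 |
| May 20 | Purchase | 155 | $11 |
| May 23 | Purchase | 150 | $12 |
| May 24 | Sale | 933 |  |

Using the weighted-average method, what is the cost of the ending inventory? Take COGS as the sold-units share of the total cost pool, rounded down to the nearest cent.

May 24, sell 933: 933/1325 × $20,530.00 → $14,456.21
Ending inventory (cost pool remaining) = $6,073.79

Ending inventory = $6,073.79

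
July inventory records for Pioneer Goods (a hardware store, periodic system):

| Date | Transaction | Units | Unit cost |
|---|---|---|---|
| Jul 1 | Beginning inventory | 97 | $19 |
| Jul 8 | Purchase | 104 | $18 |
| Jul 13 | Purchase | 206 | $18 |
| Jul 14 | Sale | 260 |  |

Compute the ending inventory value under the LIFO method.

Jul 14, 260 sold [LIFO — newest first]: 206 @ $18 + 54 @ $18 = $4,680
Ending inventory: 97 @ $19 + 50 @ $18 = $2,743
Check: goods available $7,423 = COGS $4,680 + ending $2,743

Ending inventory = $2,743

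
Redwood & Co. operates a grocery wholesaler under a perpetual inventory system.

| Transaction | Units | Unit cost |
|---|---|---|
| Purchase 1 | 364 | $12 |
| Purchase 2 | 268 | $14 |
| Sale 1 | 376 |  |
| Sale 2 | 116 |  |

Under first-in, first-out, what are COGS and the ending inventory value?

Sale 1 (376) [FIFO — oldest first]: 364 @ $12 + 12 @ $14 = $4,536
Sale 2 (116) [FIFO — oldest first]: 116 @ $14 = $1,624
Total COGS = $4,536 + $1,624 = $6,160
Ending inventory: 140 @ $14 = $1,960

COGS = $6,160; ending inventory = $1,960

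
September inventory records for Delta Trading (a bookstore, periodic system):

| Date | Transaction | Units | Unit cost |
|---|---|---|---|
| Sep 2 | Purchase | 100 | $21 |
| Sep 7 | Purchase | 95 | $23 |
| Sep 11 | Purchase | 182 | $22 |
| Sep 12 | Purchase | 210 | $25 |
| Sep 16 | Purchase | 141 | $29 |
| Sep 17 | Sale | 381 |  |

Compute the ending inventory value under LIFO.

Sep 17, 381 sold [LIFO — newest first]: 141 @ $29 + 210 @ $25 + 30 @ $22 = $9,999
Ending inventory: 100 @ $21 + 95 @ $23 + 152 @ $22 = $7,629

Ending inventory = $7,629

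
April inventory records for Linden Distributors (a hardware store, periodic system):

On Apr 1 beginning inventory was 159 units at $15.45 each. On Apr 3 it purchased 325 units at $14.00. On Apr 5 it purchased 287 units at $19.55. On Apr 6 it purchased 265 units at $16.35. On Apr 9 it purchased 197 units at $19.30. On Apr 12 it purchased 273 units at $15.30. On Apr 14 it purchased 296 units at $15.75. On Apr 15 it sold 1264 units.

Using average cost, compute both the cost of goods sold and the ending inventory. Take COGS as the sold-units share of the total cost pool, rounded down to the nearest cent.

Apr 15, sell 1264: 1264/1802 × $29,591.15 → $20,756.50
Ending inventory (cost pool remaining) = $8,834.65
Check: goods available $29,591.15 = COGS $20,756.50 + ending $8,834.65

COGS = $20,756.50; ending inventory = $8,834.65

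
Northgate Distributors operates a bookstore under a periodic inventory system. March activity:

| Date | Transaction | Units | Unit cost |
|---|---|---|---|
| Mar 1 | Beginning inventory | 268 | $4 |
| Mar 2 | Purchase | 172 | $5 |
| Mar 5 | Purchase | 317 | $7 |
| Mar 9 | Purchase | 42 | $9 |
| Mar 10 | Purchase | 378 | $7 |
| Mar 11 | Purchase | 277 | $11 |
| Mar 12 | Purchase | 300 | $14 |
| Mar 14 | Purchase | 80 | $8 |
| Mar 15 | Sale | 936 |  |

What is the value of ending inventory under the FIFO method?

Ending inventory = $9,574

Mar 15, 936 sold [FIFO — oldest first]: 268 @ $4 + 172 @ $5 + 317 @ $7 + 42 @ $9 + 137 @ $7 = $5,488
Ending inventory: 241 @ $7 + 277 @ $11 + 300 @ $14 + 80 @ $8 = $9,574
Check: goods available $15,062 = COGS $5,488 + ending $9,574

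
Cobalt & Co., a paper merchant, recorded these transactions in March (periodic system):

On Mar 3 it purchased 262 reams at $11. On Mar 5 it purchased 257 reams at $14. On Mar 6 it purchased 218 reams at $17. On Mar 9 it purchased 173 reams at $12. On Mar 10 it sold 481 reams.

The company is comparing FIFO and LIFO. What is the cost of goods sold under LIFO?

COGS = $7,042

FIFO COGS: 262 @ $11 + 219 @ $14 = $5,948
LIFO COGS: 173 @ $12 + 218 @ $17 + 90 @ $14 = $7,042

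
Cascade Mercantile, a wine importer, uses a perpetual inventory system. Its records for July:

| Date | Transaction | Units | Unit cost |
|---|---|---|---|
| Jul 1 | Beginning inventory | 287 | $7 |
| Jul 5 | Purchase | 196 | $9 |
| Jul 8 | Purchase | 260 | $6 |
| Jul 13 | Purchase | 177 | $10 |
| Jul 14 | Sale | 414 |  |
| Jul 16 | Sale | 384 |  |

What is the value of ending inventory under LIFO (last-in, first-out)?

Ending inventory = $854

Jul 14, 414 sold [LIFO — newest first]: 177 @ $10 + 237 @ $6 = $3,192
Jul 16, 384 sold [LIFO — newest first]: 23 @ $6 + 196 @ $9 + 165 @ $7 = $3,057
Total COGS = $3,192 + $3,057 = $6,249
Ending inventory: 122 @ $7 = $854
Check: goods available $7,103 = COGS $6,249 + ending $854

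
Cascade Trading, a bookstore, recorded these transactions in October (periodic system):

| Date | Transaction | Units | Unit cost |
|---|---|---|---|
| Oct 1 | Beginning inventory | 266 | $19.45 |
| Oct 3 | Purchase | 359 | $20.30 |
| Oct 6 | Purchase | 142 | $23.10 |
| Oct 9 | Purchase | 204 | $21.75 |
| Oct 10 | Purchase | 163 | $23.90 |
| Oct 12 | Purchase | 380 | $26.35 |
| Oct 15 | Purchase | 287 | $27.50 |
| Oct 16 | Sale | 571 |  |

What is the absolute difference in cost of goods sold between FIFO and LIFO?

$4,010.70

FIFO COGS: 266 @ $19.45 + 305 @ $20.30 = $11,365.20
LIFO COGS: 287 @ $27.50 + 284 @ $26.35 = $15,375.90
Difference = |$11,365.20 − $15,375.90| = $4,010.70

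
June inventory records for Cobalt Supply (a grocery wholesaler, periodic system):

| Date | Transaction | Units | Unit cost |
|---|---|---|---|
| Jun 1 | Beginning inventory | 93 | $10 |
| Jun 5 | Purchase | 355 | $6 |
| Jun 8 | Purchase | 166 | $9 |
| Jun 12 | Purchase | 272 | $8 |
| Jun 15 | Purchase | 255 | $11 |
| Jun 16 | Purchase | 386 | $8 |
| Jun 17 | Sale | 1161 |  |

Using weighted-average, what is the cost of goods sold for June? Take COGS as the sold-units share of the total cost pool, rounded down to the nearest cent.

COGS = $9,597.44

Jun 17, sell 1161: 1161/1527 × $12,623.00 → $9,597.44
Ending inventory (cost pool remaining) = $3,025.56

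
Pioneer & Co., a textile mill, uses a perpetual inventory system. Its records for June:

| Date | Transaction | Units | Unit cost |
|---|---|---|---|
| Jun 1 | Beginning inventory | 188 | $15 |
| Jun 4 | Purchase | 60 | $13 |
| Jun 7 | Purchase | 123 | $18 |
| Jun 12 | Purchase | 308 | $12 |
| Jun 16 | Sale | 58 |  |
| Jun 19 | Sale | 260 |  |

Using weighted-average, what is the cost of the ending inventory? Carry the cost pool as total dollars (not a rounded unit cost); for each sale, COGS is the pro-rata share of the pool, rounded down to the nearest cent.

Ending inventory = $5,056.13

After Jun 1: 188 on hand, pool $2,820.00 (≈ $15.0000 each)
After Jun 4: 248 on hand, pool $3,600.00 (≈ $14.5161 each)
After Jun 7: 371 on hand, pool $5,814.00 (≈ $15.6712 each)
After Jun 12: 679 on hand, pool $9,510.00 (≈ $14.0059 each)
Jun 16, sell 58: 58/679 × $9,510.00 → $812.34
Jun 19, sell 260: 260/621 × $8,697.66 → $3,641.53
Total COGS = $812.34 + $3,641.53 = $4,453.87
Ending inventory (cost pool remaining) = $5,056.13
Check: goods available $9,510.00 = COGS $4,453.87 + ending $5,056.13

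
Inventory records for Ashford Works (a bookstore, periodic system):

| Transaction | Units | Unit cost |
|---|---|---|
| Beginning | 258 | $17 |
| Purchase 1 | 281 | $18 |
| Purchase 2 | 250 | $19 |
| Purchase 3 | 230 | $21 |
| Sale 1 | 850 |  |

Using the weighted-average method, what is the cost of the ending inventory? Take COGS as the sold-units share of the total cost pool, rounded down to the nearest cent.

Sale 1, sell 850: 850/1019 × $19,024.00 → $15,868.89
Ending inventory (cost pool remaining) = $3,155.11
Check: goods available $19,024.00 = COGS $15,868.89 + ending $3,155.11

Ending inventory = $3,155.11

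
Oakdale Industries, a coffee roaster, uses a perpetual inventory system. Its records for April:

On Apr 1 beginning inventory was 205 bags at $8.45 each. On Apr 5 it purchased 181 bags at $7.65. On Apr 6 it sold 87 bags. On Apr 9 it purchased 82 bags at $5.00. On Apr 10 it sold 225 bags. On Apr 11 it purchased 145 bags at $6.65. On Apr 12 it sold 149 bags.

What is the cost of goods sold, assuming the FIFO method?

COGS = $3,491.90

Apr 6, 87 sold [FIFO — oldest first]: 87 @ $8.45 = $735.15
Apr 10, 225 sold [FIFO — oldest first]: 118 @ $8.45 + 107 @ $7.65 = $1,815.65
Apr 12, 149 sold [FIFO — oldest first]: 74 @ $7.65 + 75 @ $5.00 = $941.10
Total COGS = $735.15 + $1,815.65 + $941.10 = $3,491.90
Ending inventory: 7 @ $5.00 + 145 @ $6.65 = $999.25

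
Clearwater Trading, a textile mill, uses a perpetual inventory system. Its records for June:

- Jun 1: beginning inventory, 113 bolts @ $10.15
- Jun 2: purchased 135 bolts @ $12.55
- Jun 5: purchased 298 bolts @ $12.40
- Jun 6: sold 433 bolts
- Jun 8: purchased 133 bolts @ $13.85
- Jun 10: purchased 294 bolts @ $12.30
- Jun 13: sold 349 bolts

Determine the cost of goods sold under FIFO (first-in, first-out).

COGS = $9,645.35

Jun 6, 433 sold [FIFO — oldest first]: 113 @ $10.15 + 135 @ $12.55 + 185 @ $12.40 = $5,135.20
Jun 13, 349 sold [FIFO — oldest first]: 113 @ $12.40 + 133 @ $13.85 + 103 @ $12.30 = $4,510.15
Total COGS = $5,135.20 + $4,510.15 = $9,645.35
Ending inventory: 191 @ $12.30 = $2,349.30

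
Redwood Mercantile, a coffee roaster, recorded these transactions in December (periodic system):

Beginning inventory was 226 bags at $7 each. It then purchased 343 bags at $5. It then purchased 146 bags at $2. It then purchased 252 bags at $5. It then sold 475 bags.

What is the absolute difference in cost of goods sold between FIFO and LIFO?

FIFO COGS: 226 @ $7 + 249 @ $5 = $2,827
LIFO COGS: 252 @ $5 + 146 @ $2 + 77 @ $5 = $1,937
Difference = |$2,827 − $1,937| = $890

$890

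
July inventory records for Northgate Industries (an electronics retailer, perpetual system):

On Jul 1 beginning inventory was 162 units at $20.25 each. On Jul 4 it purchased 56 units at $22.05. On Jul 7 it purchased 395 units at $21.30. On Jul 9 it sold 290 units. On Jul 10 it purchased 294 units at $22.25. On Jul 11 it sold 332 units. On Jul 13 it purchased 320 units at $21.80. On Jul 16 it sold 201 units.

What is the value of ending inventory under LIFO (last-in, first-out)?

Jul 9, 290 sold [LIFO — newest first]: 290 @ $21.30 = $6,177.00
Jul 11, 332 sold [LIFO — newest first]: 294 @ $22.25 + 38 @ $21.30 = $7,350.90
Jul 16, 201 sold [LIFO — newest first]: 201 @ $21.80 = $4,381.80
Total COGS = $6,177.00 + $7,350.90 + $4,381.80 = $17,909.70
Ending inventory: 162 @ $20.25 + 56 @ $22.05 + 67 @ $21.30 + 119 @ $21.80 = $8,536.60
Check: goods available $26,446.30 = COGS $17,909.70 + ending $8,536.60

Ending inventory = $8,536.60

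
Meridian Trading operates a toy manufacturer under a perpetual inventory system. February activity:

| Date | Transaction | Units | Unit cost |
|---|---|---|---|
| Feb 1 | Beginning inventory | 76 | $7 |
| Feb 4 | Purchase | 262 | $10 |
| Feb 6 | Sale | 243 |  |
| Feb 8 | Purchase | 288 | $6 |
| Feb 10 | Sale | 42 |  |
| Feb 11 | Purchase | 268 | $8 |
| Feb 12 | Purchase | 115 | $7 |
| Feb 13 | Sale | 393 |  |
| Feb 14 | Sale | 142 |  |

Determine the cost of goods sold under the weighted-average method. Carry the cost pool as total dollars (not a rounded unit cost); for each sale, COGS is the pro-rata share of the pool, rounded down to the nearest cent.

After Feb 1: 76 on hand, pool $532.00 (≈ $7.0000 each)
After Feb 4: 338 on hand, pool $3,152.00 (≈ $9.3254 each)
Feb 6, sell 243: 243/338 × $3,152.00 → $2,266.08
After Feb 8: 383 on hand, pool $2,613.92 (≈ $6.8249 each)
Feb 10, sell 42: 42/383 × $2,613.92 → $286.64
After Feb 11: 609 on hand, pool $4,471.28 (≈ $7.3420 each)
After Feb 12: 724 on hand, pool $5,276.28 (≈ $7.2877 each)
Feb 13, sell 393: 393/724 × $5,276.28 → $2,864.05
Feb 14, sell 142: 142/331 × $2,412.23 → $1,034.85
Total COGS = $2,266.08 + $286.64 + $2,864.05 + $1,034.85 = $6,451.62
Ending inventory (cost pool remaining) = $1,377.38
Check: goods available $7,829.00 = COGS $6,451.62 + ending $1,377.38

COGS = $6,451.62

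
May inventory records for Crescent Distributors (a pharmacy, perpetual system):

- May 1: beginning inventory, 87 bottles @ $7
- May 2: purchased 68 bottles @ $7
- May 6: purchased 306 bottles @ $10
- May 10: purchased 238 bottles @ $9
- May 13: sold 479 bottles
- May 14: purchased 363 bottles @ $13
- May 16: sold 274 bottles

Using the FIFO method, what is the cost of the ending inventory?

Ending inventory = $4,017

May 13, 479 sold [FIFO — oldest first]: 87 @ $7 + 68 @ $7 + 306 @ $10 + 18 @ $9 = $4,307
May 16, 274 sold [FIFO — oldest first]: 220 @ $9 + 54 @ $13 = $2,682
Total COGS = $4,307 + $2,682 = $6,989
Ending inventory: 309 @ $13 = $4,017
Check: goods available $11,006 = COGS $6,989 + ending $4,017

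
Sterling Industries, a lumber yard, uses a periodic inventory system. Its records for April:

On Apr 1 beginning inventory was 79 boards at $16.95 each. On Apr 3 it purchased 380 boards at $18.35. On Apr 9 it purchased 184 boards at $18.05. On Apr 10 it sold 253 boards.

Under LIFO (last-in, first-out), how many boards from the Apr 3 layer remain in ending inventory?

311

Apr 10, 253 sold [LIFO — newest first]: 184 @ $18.05 + 69 @ $18.35 = $4,587.35
Ending inventory: 79 @ $16.95 + 311 @ $18.35 = $7,045.90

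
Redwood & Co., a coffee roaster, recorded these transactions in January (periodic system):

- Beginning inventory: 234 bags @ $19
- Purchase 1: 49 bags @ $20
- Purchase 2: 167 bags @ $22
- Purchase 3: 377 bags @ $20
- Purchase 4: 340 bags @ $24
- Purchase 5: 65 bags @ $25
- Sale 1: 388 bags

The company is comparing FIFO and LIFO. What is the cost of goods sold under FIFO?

FIFO COGS: 234 @ $19 + 49 @ $20 + 105 @ $22 = $7,736
LIFO COGS: 65 @ $25 + 323 @ $24 = $9,377

COGS = $7,736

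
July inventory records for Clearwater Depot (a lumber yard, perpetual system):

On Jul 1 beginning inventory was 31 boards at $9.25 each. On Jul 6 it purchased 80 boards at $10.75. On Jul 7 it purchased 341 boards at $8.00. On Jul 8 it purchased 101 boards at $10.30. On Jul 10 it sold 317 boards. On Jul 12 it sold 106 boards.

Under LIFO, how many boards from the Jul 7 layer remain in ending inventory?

19

Jul 10, 317 sold [LIFO — newest first]: 101 @ $10.30 + 216 @ $8.00 = $2,768.30
Jul 12, 106 sold [LIFO — newest first]: 106 @ $8.00 = $848.00
Total COGS = $2,768.30 + $848.00 = $3,616.30
Ending inventory: 31 @ $9.25 + 80 @ $10.75 + 19 @ $8.00 = $1,298.75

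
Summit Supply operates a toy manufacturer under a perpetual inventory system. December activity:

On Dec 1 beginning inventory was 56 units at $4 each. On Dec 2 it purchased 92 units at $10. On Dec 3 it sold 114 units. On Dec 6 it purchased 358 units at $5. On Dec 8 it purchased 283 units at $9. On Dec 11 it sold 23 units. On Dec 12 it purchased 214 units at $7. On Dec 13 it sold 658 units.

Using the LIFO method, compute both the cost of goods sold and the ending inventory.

Dec 3, 114 sold [LIFO — newest first]: 92 @ $10 + 22 @ $4 = $1,008
Dec 11, 23 sold [LIFO — newest first]: 23 @ $9 = $207
Dec 13, 658 sold [LIFO — newest first]: 214 @ $7 + 260 @ $9 + 184 @ $5 = $4,758
Total COGS = $1,008 + $207 + $4,758 = $5,973
Ending inventory: 34 @ $4 + 174 @ $5 = $1,006
Check: goods available $6,979 = COGS $5,973 + ending $1,006

COGS = $5,973; ending inventory = $1,006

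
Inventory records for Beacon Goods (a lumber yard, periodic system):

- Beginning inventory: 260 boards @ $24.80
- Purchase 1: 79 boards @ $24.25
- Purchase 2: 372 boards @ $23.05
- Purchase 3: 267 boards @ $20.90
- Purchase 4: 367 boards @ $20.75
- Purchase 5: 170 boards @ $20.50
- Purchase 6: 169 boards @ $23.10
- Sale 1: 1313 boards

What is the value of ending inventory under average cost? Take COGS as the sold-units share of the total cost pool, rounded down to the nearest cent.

Sale 1, sell 1313: 1313/1684 × $37,522.80 → $29,256.19
Ending inventory (cost pool remaining) = $8,266.61
Check: goods available $37,522.80 = COGS $29,256.19 + ending $8,266.61

Ending inventory = $8,266.61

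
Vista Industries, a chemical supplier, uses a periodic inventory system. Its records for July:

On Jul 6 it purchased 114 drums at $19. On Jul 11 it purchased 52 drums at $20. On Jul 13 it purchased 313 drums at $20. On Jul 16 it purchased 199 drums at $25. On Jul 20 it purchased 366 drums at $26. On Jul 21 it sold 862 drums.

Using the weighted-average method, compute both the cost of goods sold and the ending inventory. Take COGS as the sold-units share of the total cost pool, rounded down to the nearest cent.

Jul 21, sell 862: 862/1044 × $23,957.00 → $19,780.58
Ending inventory (cost pool remaining) = $4,176.42
Check: goods available $23,957.00 = COGS $19,780.58 + ending $4,176.42

COGS = $19,780.58; ending inventory = $4,176.42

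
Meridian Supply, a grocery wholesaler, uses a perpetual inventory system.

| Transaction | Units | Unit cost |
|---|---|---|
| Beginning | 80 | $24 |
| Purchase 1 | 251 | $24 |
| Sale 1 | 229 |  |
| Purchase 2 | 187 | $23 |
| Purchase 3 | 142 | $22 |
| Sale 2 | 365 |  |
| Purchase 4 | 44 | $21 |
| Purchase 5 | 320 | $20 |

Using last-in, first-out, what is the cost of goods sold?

COGS = $13,785

Sale 1 (229) [LIFO — newest first]: 229 @ $24 = $5,496
Sale 2 (365) [LIFO — newest first]: 142 @ $22 + 187 @ $23 + 22 @ $24 + 14 @ $24 = $8,289
Total COGS = $5,496 + $8,289 = $13,785
Ending inventory: 66 @ $24 + 44 @ $21 + 320 @ $20 = $8,908
Check: goods available $22,693 = COGS $13,785 + ending $8,908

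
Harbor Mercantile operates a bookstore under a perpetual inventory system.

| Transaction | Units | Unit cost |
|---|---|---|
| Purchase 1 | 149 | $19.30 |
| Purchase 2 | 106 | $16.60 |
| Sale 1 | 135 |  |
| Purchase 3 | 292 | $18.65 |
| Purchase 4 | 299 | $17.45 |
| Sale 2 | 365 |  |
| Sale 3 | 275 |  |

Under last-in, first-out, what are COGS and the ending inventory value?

Sale 1 (135) [LIFO — newest first]: 106 @ $16.60 + 29 @ $19.30 = $2,319.30
Sale 2 (365) [LIFO — newest first]: 299 @ $17.45 + 66 @ $18.65 = $6,448.45
Sale 3 (275) [LIFO — newest first]: 226 @ $18.65 + 49 @ $19.30 = $5,160.60
Total COGS = $2,319.30 + $6,448.45 + $5,160.60 = $13,928.35
Ending inventory: 71 @ $19.30 = $1,370.30
Check: goods available $15,298.65 = COGS $13,928.35 + ending $1,370.30

COGS = $13,928.35; ending inventory = $1,370.30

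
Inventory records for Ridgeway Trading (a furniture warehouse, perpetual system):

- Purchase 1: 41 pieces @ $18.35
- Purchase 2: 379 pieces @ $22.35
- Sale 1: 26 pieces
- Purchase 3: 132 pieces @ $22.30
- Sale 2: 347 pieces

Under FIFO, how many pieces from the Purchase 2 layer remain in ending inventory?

Sale 1 (26) [FIFO — oldest first]: 26 @ $18.35 = $477.10
Sale 2 (347) [FIFO — oldest first]: 15 @ $18.35 + 332 @ $22.35 = $7,695.45
Total COGS = $477.10 + $7,695.45 = $8,172.55
Ending inventory: 47 @ $22.35 + 132 @ $22.30 = $3,994.05

47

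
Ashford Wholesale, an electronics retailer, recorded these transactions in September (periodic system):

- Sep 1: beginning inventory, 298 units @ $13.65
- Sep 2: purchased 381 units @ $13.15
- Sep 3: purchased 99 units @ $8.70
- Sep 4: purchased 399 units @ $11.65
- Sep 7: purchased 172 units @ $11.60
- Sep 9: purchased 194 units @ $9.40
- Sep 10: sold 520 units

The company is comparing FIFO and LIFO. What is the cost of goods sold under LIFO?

FIFO COGS: 298 @ $13.65 + 222 @ $13.15 = $6,987.00
LIFO COGS: 194 @ $9.40 + 172 @ $11.60 + 154 @ $11.65 = $5,612.90

COGS = $5,612.90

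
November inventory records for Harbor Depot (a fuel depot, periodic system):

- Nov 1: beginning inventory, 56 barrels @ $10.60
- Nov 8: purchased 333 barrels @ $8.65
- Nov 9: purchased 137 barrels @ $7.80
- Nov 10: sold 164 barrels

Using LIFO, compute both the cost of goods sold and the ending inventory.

Nov 10, 164 sold [LIFO — newest first]: 137 @ $7.80 + 27 @ $8.65 = $1,302.15
Ending inventory: 56 @ $10.60 + 306 @ $8.65 = $3,240.50

COGS = $1,302.15; ending inventory = $3,240.50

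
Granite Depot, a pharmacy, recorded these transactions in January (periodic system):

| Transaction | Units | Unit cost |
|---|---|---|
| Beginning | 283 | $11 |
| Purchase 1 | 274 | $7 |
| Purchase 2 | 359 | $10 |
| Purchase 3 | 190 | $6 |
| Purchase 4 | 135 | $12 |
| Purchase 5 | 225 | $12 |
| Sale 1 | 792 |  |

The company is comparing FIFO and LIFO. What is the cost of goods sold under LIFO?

COGS = $7,880

FIFO COGS: 283 @ $11 + 274 @ $7 + 235 @ $10 = $7,381
LIFO COGS: 225 @ $12 + 135 @ $12 + 190 @ $6 + 242 @ $10 = $7,880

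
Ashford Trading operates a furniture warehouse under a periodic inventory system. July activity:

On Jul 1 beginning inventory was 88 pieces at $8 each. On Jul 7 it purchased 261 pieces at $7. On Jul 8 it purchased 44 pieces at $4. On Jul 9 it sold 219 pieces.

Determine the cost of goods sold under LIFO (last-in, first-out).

COGS = $1,401

Jul 9, 219 sold [LIFO — newest first]: 44 @ $4 + 175 @ $7 = $1,401
Ending inventory: 88 @ $8 + 86 @ $7 = $1,306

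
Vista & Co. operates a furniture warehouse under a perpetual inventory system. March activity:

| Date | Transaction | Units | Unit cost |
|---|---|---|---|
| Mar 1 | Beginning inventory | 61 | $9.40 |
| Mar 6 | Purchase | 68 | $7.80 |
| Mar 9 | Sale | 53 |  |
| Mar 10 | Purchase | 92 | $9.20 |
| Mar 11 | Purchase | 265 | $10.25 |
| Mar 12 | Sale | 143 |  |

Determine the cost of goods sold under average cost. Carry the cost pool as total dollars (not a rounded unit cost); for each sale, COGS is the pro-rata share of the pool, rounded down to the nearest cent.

COGS = $1,844.83

After Mar 1: 61 on hand, pool $573.40 (≈ $9.4000 each)
After Mar 6: 129 on hand, pool $1,103.80 (≈ $8.5566 each)
Mar 9, sell 53: 53/129 × $1,103.80 → $453.49
After Mar 10: 168 on hand, pool $1,496.71 (≈ $8.9090 each)
After Mar 11: 433 on hand, pool $4,212.96 (≈ $9.7297 each)
Mar 12, sell 143: 143/433 × $4,212.96 → $1,391.34
Total COGS = $453.49 + $1,391.34 = $1,844.83
Ending inventory (cost pool remaining) = $2,821.62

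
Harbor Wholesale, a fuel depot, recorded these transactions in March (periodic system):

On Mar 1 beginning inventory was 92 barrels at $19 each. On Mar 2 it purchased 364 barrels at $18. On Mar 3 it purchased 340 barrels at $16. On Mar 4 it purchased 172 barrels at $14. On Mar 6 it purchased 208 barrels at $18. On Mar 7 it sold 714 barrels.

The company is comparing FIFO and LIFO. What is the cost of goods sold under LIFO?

COGS = $11,496

FIFO COGS: 92 @ $19 + 364 @ $18 + 258 @ $16 = $12,428
LIFO COGS: 208 @ $18 + 172 @ $14 + 334 @ $16 = $11,496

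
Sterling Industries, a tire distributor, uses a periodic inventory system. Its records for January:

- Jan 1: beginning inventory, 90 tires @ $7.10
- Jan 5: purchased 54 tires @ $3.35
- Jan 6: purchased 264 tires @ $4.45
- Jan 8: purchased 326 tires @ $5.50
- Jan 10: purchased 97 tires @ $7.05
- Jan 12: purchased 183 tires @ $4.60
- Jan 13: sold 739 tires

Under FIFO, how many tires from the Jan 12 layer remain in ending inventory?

Jan 13, 739 sold [FIFO — oldest first]: 90 @ $7.10 + 54 @ $3.35 + 264 @ $4.45 + 326 @ $5.50 + 5 @ $7.05 = $3,822.95
Ending inventory: 92 @ $7.05 + 183 @ $4.60 = $1,490.40

183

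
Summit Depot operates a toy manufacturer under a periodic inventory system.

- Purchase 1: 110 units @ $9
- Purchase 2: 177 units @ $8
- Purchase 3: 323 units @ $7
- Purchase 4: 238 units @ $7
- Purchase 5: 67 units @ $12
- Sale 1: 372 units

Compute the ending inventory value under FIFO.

Sale 1 (372) [FIFO — oldest first]: 110 @ $9 + 177 @ $8 + 85 @ $7 = $3,001
Ending inventory: 238 @ $7 + 238 @ $7 + 67 @ $12 = $4,136
Check: goods available $7,137 = COGS $3,001 + ending $4,136

Ending inventory = $4,136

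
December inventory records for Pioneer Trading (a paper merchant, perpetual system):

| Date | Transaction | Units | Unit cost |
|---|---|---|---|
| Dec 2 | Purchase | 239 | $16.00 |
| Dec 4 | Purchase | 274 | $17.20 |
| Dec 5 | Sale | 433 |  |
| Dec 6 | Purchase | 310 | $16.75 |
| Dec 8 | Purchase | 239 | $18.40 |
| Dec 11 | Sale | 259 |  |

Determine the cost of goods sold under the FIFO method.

Dec 5, 433 sold [FIFO — oldest first]: 239 @ $16.00 + 194 @ $17.20 = $7,160.80
Dec 11, 259 sold [FIFO — oldest first]: 80 @ $17.20 + 179 @ $16.75 = $4,374.25
Total COGS = $7,160.80 + $4,374.25 = $11,535.05
Ending inventory: 131 @ $16.75 + 239 @ $18.40 = $6,591.85
Check: goods available $18,126.90 = COGS $11,535.05 + ending $6,591.85

COGS = $11,535.05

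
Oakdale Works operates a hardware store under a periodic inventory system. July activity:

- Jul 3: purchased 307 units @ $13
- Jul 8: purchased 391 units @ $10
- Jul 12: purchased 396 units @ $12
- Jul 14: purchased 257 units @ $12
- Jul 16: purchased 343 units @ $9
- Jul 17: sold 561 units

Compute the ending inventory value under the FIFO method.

Ending inventory = $12,293

Jul 17, 561 sold [FIFO — oldest first]: 307 @ $13 + 254 @ $10 = $6,531
Ending inventory: 137 @ $10 + 396 @ $12 + 257 @ $12 + 343 @ $9 = $12,293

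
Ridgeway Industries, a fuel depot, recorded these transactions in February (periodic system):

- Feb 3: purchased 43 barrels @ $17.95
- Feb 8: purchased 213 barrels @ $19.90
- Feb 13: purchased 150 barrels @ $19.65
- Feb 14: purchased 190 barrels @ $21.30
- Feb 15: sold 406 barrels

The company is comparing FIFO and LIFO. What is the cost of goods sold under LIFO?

FIFO COGS: 43 @ $17.95 + 213 @ $19.90 + 150 @ $19.65 = $7,958.05
LIFO COGS: 190 @ $21.30 + 150 @ $19.65 + 66 @ $19.90 = $8,307.90

COGS = $8,307.90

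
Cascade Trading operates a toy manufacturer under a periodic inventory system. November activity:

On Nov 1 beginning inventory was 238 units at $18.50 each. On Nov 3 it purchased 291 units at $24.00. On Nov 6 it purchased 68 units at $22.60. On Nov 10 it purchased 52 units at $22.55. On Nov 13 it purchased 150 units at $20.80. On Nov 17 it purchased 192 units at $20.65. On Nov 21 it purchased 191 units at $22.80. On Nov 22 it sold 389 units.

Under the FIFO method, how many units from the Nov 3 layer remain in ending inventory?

140

Nov 22, 389 sold [FIFO — oldest first]: 238 @ $18.50 + 151 @ $24.00 = $8,027.00
Ending inventory: 140 @ $24.00 + 68 @ $22.60 + 52 @ $22.55 + 150 @ $20.80 + 192 @ $20.65 + 191 @ $22.80 = $17,509.00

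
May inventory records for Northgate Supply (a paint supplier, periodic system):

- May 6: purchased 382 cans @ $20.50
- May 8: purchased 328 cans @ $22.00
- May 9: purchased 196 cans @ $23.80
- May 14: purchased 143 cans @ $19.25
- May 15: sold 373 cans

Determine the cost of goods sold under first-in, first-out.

May 15, 373 sold [FIFO — oldest first]: 373 @ $20.50 = $7,646.50
Ending inventory: 9 @ $20.50 + 328 @ $22.00 + 196 @ $23.80 + 143 @ $19.25 = $14,818.05
Check: goods available $22,464.55 = COGS $7,646.50 + ending $14,818.05

COGS = $7,646.50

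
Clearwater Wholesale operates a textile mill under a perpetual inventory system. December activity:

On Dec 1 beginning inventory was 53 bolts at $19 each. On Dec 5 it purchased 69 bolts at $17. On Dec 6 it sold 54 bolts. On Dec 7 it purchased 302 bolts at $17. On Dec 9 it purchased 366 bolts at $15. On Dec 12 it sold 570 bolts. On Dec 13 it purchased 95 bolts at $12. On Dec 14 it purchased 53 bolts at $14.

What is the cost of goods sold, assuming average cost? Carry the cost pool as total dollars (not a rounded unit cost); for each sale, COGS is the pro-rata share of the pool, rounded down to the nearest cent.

COGS = $10,133.77

After Dec 1: 53 on hand, pool $1,007.00 (≈ $19.0000 each)
After Dec 5: 122 on hand, pool $2,180.00 (≈ $17.8689 each)
Dec 6, sell 54: 54/122 × $2,180.00 → $964.91
After Dec 7: 370 on hand, pool $6,349.09 (≈ $17.1597 each)
After Dec 9: 736 on hand, pool $11,839.09 (≈ $16.0857 each)
Dec 12, sell 570: 570/736 × $11,839.09 → $9,168.86
After Dec 13: 261 on hand, pool $3,810.23 (≈ $14.5986 each)
After Dec 14: 314 on hand, pool $4,552.23 (≈ $14.4975 each)
Total COGS = $964.91 + $9,168.86 = $10,133.77
Ending inventory (cost pool remaining) = $4,552.23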